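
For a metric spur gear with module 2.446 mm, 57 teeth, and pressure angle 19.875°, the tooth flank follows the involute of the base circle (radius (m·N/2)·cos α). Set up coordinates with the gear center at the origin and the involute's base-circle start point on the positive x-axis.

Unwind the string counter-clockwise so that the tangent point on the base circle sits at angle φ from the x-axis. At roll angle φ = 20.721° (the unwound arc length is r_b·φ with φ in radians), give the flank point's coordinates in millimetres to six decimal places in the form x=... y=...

x=69.706838 y=1.020195

pitch radius r_p = m·N/2 = 2.446·57/2 = 69.711000
base radius r_b = r_p·cos α = 69.711000·cos 19.875° = 65.558773
roll angle φ = 20.721° = 0.36164967 rad
x = r_b·(cos φ + φ·sin φ) = 65.558773·(0.93531441 + 0.36164967·0.35381768) = 69.706838
y = r_b·(sin φ − φ·cos φ) = 65.558773·(0.35381768 − 0.36164967·0.93531441) = 1.020195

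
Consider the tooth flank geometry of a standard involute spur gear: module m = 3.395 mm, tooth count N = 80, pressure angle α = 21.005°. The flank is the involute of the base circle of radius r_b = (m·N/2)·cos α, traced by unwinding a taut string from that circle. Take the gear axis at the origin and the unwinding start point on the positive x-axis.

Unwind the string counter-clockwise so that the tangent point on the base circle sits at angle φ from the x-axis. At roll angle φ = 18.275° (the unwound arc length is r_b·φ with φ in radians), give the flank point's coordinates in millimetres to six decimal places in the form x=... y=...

x=133.061647 y=1.357361

pitch radius r_p = m·N/2 = 3.395·80/2 = 135.800000
base radius r_b = r_p·cos α = 135.800000·cos 21.005° = 126.775974
roll angle φ = 18.275° = 0.31895892 rad
x = r_b·(cos φ + φ·sin φ) = 126.775974·(0.94956239 + 0.31895892·0.31357816) = 133.061647
y = r_b·(sin φ − φ·cos φ) = 126.775974·(0.31357816 − 0.31895892·0.94956239) = 1.357361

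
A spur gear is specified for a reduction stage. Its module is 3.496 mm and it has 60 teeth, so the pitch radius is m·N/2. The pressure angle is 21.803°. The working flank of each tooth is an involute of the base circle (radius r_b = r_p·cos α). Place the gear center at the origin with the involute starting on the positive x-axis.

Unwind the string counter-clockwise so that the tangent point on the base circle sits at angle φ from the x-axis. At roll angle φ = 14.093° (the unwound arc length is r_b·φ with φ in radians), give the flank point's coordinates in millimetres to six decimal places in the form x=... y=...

pitch radius r_p = m·N/2 = 3.496·60/2 = 104.880000
base radius r_b = r_p·cos α = 104.880000·cos 21.803° = 97.377554
roll angle φ = 14.093° = 0.24596925 rad
x = r_b·(cos φ + φ·sin φ) = 97.377554·(0.96990177 + 0.24596925·0.24349652) = 100.278862
y = r_b·(sin φ − φ·cos φ) = 97.377554·(0.24349652 − 0.24596925·0.96990177) = 0.480121

x=100.278862 y=0.480121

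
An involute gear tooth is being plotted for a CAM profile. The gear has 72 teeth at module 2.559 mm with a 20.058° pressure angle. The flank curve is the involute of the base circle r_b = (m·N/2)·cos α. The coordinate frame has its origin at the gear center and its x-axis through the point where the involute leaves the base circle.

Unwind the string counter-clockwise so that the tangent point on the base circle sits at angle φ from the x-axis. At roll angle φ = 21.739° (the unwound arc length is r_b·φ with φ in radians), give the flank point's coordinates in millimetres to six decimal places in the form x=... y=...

pitch radius r_p = m·N/2 = 2.559·72/2 = 92.124000
base radius r_b = r_p·cos α = 92.124000·cos 20.058° = 86.536303
roll angle φ = 21.739° = 0.37941713 rad
x = r_b·(cos φ + φ·sin φ) = 86.536303·(0.92888068 + 0.37941713·0.37037911) = 92.542689
y = r_b·(sin φ − φ·cos φ) = 86.536303·(0.37037911 − 0.37941713·0.92888068) = 1.552970

x=92.542689 y=1.552970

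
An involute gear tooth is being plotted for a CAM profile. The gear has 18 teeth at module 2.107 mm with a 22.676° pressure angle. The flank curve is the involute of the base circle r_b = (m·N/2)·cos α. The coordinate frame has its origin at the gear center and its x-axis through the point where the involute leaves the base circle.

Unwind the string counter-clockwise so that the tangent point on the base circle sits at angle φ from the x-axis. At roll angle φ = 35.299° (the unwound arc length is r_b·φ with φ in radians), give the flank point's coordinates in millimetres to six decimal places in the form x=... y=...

pitch radius r_p = m·N/2 = 2.107·18/2 = 18.963000
base radius r_b = r_p·cos α = 18.963000·cos 22.676° = 17.497154
roll angle φ = 35.299° = 0.61608377 rad
x = r_b·(cos φ + φ·sin φ) = 17.497154·(0.81614768 + 0.61608377·0.57784338) = 20.509247
y = r_b·(sin φ − φ·cos φ) = 17.497154·(0.57784338 − 0.61608377·0.81614768) = 1.312777

x=20.509247 y=1.312777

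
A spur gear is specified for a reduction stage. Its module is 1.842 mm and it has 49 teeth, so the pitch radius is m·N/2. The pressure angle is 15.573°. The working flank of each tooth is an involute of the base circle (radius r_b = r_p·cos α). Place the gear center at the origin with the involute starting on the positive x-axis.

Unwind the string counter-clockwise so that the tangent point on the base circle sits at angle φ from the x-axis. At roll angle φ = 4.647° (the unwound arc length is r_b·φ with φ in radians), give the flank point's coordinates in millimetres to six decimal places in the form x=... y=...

pitch radius r_p = m·N/2 = 1.842·49/2 = 45.129000
base radius r_b = r_p·cos α = 45.129000·cos 15.573° = 43.472278
roll angle φ = 4.647° = 0.08110545 rad
x = r_b·(cos φ + φ·sin φ) = 43.472278·(0.99671276 + 0.08110545·0.08101656) = 43.615025
y = r_b·(sin φ − φ·cos φ) = 43.472278·(0.08101656 − 0.08110545·0.99671276) = 0.007726

x=43.615025 y=0.007726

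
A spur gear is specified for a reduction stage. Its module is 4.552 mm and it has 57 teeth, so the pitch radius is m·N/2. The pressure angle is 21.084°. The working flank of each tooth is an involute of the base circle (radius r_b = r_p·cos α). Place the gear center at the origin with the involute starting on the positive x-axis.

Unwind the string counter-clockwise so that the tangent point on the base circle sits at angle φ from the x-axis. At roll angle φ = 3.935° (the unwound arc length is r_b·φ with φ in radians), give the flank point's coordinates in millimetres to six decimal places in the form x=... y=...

x=121.332104 y=0.013065

pitch radius r_p = m·N/2 = 4.552·57/2 = 129.732000
base radius r_b = r_p·cos α = 129.732000·cos 21.084° = 121.046965
roll angle φ = 3.935° = 0.06867871 rad
x = r_b·(cos φ + φ·sin φ) = 121.046965·(0.99764254 + 0.06867871·0.06862473) = 121.332104
y = r_b·(sin φ − φ·cos φ) = 121.046965·(0.06862473 − 0.06867871·0.99764254) = 0.013065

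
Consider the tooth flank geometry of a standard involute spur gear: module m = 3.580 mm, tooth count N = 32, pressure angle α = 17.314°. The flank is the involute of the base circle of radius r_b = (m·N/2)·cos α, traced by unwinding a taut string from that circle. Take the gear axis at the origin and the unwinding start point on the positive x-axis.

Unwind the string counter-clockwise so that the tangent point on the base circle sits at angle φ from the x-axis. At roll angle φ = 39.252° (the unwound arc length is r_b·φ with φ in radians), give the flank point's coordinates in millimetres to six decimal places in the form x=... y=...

x=66.050208 y=5.590355

pitch radius r_p = m·N/2 = 3.580·32/2 = 57.280000
base radius r_b = r_p·cos α = 57.280000·cos 17.314° = 54.684535
roll angle φ = 39.252° = 0.68507664 rad
x = r_b·(cos φ + φ·sin φ) = 54.684535·(0.77437056 + 0.68507664·0.63273236) = 66.050208
y = r_b·(sin φ − φ·cos φ) = 54.684535·(0.63273236 − 0.68507664·0.77437056) = 5.590355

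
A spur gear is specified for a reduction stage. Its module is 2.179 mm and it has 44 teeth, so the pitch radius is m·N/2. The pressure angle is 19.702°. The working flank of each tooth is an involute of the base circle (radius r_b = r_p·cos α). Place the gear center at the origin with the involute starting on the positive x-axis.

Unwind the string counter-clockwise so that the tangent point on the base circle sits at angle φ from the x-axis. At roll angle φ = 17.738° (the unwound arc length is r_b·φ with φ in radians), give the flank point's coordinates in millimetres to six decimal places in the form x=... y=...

x=47.242898 y=0.442118

pitch radius r_p = m·N/2 = 2.179·44/2 = 47.938000
base radius r_b = r_p·cos α = 47.938000·cos 19.702° = 45.131651
roll angle φ = 17.738° = 0.30958650 rad
x = r_b·(cos φ + φ·sin φ) = 45.131651·(0.95245963 + 0.30958650·0.30466482) = 47.242898
y = r_b·(sin φ − φ·cos φ) = 45.131651·(0.30466482 − 0.30958650·0.95245963) = 0.442118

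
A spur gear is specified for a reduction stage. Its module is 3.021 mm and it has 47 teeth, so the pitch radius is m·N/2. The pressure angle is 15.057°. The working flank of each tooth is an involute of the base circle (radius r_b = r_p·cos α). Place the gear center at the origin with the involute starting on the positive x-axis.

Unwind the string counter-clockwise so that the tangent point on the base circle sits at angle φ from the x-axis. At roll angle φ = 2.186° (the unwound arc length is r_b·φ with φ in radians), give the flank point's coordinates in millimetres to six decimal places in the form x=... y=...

pitch radius r_p = m·N/2 = 3.021·47/2 = 70.993500
base radius r_b = r_p·cos α = 70.993500·cos 15.057° = 68.556142
roll angle φ = 2.186° = 0.03815290 rad
x = r_b·(cos φ + φ·sin φ) = 68.556142·(0.99927227 + 0.03815290·0.03814364) = 68.606020
y = r_b·(sin φ − φ·cos φ) = 68.556142·(0.03814364 − 0.03815290·0.99927227) = 0.001269

x=68.606020 y=0.001269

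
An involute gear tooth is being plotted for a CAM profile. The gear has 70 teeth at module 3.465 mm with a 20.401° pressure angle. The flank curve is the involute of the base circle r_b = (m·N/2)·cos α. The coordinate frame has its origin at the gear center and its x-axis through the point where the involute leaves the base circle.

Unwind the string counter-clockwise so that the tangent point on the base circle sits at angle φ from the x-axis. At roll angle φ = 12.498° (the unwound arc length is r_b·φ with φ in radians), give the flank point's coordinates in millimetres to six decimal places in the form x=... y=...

pitch radius r_p = m·N/2 = 3.465·70/2 = 121.275000
base radius r_b = r_p·cos α = 121.275000·cos 20.401° = 113.668135
roll angle φ = 12.498° = 0.21813125 rad
x = r_b·(cos φ + φ·sin φ) = 113.668135·(0.97630356 + 0.21813125·0.21640553) = 116.340288
y = r_b·(sin φ − φ·cos φ) = 113.668135·(0.21640553 − 0.21813125·0.97630356) = 0.391384

x=116.340288 y=0.391384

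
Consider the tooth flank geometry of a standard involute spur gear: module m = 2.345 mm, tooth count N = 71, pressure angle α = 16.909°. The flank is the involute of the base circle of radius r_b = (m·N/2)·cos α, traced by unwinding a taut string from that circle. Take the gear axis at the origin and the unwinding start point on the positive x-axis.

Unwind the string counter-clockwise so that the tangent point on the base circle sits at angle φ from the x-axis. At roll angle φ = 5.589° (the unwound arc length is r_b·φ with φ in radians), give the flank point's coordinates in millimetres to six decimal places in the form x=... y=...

pitch radius r_p = m·N/2 = 2.345·71/2 = 83.247500
base radius r_b = r_p·cos α = 83.247500·cos 16.909° = 79.648536
roll angle φ = 5.589° = 0.09754645 rad
x = r_b·(cos φ + φ·sin φ) = 79.648536·(0.99524612 + 0.09754645·0.09739183) = 80.026576
y = r_b·(sin φ − φ·cos φ) = 79.648536·(0.09739183 − 0.09754645·0.99524612) = 0.024619

x=80.026576 y=0.024619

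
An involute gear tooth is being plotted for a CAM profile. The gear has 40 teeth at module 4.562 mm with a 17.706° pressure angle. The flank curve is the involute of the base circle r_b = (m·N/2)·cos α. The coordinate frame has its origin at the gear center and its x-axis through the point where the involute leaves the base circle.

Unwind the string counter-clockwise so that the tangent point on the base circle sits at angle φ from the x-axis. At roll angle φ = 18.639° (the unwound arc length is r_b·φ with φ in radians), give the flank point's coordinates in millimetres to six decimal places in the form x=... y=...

pitch radius r_p = m·N/2 = 4.562·40/2 = 91.240000
base radius r_b = r_p·cos α = 91.240000·cos 17.706° = 86.917928
roll angle φ = 18.639° = 0.32531192 rad
x = r_b·(cos φ + φ·sin φ) = 86.917928·(0.94755108 + 0.32531192·0.31960436) = 91.396130
y = r_b·(sin φ − φ·cos φ) = 86.917928·(0.31960436 − 0.32531192·0.94755108) = 0.986927

x=91.396130 y=0.986927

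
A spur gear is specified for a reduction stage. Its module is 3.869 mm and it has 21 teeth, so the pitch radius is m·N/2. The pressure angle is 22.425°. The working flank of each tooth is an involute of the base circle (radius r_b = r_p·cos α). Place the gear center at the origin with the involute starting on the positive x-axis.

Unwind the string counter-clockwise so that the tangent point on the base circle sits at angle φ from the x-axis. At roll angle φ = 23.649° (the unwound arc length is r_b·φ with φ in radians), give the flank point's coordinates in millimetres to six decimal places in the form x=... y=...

x=40.616317 y=0.865308

pitch radius r_p = m·N/2 = 3.869·21/2 = 40.624500
base radius r_b = r_p·cos α = 40.624500·cos 22.425° = 37.552462
roll angle φ = 23.649° = 0.41275291 rad
x = r_b·(cos φ + φ·sin φ) = 37.552462·(0.91602001 + 0.41275291·0.40113257) = 40.616317
y = r_b·(sin φ − φ·cos φ) = 37.552462·(0.40113257 − 0.41275291·0.91602001) = 0.865308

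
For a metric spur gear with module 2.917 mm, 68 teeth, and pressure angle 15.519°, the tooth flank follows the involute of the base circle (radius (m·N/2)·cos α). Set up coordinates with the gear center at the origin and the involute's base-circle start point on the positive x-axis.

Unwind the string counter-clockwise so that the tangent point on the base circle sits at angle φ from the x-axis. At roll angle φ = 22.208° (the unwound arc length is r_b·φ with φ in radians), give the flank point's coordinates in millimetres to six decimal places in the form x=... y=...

x=102.473205 y=1.827201

pitch radius r_p = m·N/2 = 2.917·68/2 = 99.178000
base radius r_b = r_p·cos α = 99.178000·cos 15.519° = 95.562147
roll angle φ = 22.208° = 0.38760272 rad
x = r_b·(cos φ + φ·sin φ) = 95.562147·(0.92581782 + 0.38760272·0.37797006) = 102.473205
y = r_b·(sin φ − φ·cos φ) = 95.562147·(0.37797006 − 0.38760272·0.92581782) = 1.827201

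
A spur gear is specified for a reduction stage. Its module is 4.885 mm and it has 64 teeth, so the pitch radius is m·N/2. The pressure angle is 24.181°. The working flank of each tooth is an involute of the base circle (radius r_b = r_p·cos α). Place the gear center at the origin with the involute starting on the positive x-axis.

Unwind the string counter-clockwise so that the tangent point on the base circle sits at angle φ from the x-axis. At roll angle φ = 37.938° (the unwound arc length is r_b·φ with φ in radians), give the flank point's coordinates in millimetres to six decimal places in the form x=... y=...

pitch radius r_p = m·N/2 = 4.885·64/2 = 156.320000
base radius r_b = r_p·cos α = 156.320000·cos 24.181° = 142.603858
roll angle φ = 37.938° = 0.66214301 rad
x = r_b·(cos φ + φ·sin φ) = 142.603858·(0.78867650 + 0.66214301·0.61480841) = 170.521072
y = r_b·(sin φ − φ·cos φ) = 142.603858·(0.61480841 − 0.66214301·0.78867650) = 13.203944

x=170.521072 y=13.203944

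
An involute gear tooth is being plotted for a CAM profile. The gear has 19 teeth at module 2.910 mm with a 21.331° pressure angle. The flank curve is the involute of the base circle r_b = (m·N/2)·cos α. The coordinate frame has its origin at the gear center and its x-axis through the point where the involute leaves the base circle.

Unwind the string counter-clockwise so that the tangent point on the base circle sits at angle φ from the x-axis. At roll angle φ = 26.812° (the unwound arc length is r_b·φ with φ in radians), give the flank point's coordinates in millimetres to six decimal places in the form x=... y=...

pitch radius r_p = m·N/2 = 2.910·19/2 = 27.645000
base radius r_b = r_p·cos α = 27.645000·cos 21.331° = 25.751167
roll angle φ = 26.812° = 0.46795768 rad
x = r_b·(cos φ + φ·sin φ) = 25.751167·(0.89249137 + 0.46795768·0.45106447) = 28.418227
y = r_b·(sin φ − φ·cos φ) = 25.751167·(0.45106447 − 0.46795768·0.89249137) = 0.860508

x=28.418227 y=0.860508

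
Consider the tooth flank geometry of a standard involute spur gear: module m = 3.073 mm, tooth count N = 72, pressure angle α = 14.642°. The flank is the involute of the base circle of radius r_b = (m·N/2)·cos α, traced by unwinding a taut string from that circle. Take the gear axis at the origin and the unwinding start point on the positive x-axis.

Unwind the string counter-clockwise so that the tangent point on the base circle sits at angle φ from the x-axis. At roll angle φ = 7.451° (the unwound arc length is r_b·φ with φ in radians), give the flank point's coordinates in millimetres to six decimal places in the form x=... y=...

x=107.936504 y=0.078333

pitch radius r_p = m·N/2 = 3.073·72/2 = 110.628000
base radius r_b = r_p·cos α = 110.628000·cos 14.642° = 107.035260
roll angle φ = 7.451° = 0.13004448 rad
x = r_b·(cos φ + φ·sin φ) = 107.035260·(0.99155613 + 0.13004448·0.12967825) = 107.936504
y = r_b·(sin φ − φ·cos φ) = 107.035260·(0.12967825 − 0.13004448·0.99155613) = 0.078333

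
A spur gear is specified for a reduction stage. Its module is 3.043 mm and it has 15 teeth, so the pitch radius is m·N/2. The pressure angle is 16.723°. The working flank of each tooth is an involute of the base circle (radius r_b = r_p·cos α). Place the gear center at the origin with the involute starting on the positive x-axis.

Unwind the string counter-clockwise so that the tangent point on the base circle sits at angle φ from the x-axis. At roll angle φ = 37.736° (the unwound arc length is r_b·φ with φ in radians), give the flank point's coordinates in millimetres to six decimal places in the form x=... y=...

pitch radius r_p = m·N/2 = 3.043·15/2 = 22.822500
base radius r_b = r_p·cos α = 22.822500·cos 16.723° = 21.857269
roll angle φ = 37.736° = 0.65861745 rad
x = r_b·(cos φ + φ·sin φ) = 21.857269·(0.79083914 + 0.65861745·0.61202406) = 26.096025
y = r_b·(sin φ − φ·cos φ) = 21.857269·(0.61202406 − 0.65861745·0.79083914) = 1.992587

x=26.096025 y=1.992587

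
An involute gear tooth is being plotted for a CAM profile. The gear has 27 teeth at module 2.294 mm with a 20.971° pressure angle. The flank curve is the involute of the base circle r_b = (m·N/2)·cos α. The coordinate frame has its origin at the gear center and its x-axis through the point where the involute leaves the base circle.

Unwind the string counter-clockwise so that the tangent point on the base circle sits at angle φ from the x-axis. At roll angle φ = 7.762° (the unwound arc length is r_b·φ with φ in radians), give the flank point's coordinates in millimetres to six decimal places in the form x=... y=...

x=29.181809 y=0.023922

pitch radius r_p = m·N/2 = 2.294·27/2 = 30.969000
base radius r_b = r_p·cos α = 30.969000·cos 20.971° = 28.917666
roll angle φ = 7.762° = 0.13547246 rad
x = r_b·(cos φ + φ·sin φ) = 28.917666·(0.99083763 + 0.13547246·0.13505845) = 29.181809
y = r_b·(sin φ − φ·cos φ) = 28.917666·(0.13505845 − 0.13547246·0.99083763) = 0.023922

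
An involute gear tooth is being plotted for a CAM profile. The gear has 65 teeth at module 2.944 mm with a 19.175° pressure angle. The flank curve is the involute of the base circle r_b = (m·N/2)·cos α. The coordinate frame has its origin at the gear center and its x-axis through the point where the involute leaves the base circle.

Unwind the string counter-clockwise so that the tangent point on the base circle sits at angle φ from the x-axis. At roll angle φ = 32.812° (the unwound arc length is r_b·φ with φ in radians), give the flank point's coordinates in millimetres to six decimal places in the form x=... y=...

x=103.997710 y=5.474326

pitch radius r_p = m·N/2 = 2.944·65/2 = 95.680000
base radius r_b = r_p·cos α = 95.680000·cos 19.175° = 90.371652
roll angle φ = 32.812° = 0.57267743 rad
x = r_b·(cos φ + φ·sin φ) = 90.371652·(0.84045313 + 0.57267743·0.54188425) = 103.997710
y = r_b·(sin φ − φ·cos φ) = 90.371652·(0.54188425 − 0.57267743·0.84045313) = 5.474326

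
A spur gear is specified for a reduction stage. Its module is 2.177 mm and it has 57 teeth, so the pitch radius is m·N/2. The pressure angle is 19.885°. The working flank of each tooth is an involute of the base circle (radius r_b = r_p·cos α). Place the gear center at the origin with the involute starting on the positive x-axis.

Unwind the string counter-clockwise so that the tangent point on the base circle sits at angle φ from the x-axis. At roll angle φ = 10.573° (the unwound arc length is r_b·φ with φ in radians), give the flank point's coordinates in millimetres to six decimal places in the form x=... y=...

x=59.330198 y=0.121796

pitch radius r_p = m·N/2 = 2.177·57/2 = 62.044500
base radius r_b = r_p·cos α = 62.044500·cos 19.885° = 58.345234
roll angle φ = 10.573° = 0.18453366 rad
x = r_b·(cos φ + φ·sin φ) = 58.345234·(0.98302193 + 0.18453366·0.18348813) = 59.330198
y = r_b·(sin φ − φ·cos φ) = 58.345234·(0.18348813 − 0.18453366·0.98302193) = 0.121796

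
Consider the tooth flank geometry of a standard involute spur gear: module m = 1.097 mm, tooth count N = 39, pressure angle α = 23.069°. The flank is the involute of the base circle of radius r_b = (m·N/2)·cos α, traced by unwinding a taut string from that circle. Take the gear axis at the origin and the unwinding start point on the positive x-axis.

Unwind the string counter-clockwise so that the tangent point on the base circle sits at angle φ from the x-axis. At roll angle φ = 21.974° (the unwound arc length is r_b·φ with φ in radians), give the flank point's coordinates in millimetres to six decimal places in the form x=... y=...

x=21.075508 y=0.364655

pitch radius r_p = m·N/2 = 1.097·39/2 = 21.391500
base radius r_b = r_p·cos α = 21.391500·cos 23.069° = 19.680900
roll angle φ = 21.974° = 0.38351865 rad
x = r_b·(cos φ + φ·sin φ) = 19.680900·(0.92735375 + 0.38351865·0.37418581) = 21.075508
y = r_b·(sin φ − φ·cos φ) = 19.680900·(0.37418581 − 0.38351865·0.92735375) = 0.364655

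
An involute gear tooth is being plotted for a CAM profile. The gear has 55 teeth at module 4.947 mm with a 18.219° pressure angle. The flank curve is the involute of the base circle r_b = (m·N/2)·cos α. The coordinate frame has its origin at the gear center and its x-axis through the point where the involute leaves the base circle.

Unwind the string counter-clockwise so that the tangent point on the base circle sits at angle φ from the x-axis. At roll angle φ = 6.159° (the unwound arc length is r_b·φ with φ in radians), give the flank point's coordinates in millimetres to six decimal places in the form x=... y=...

pitch radius r_p = m·N/2 = 4.947·55/2 = 136.042500
base radius r_b = r_p·cos α = 136.042500·cos 18.219° = 129.222475
roll angle φ = 6.159° = 0.10749483 rad
x = r_b·(cos φ + φ·sin φ) = 129.222475·(0.99422799 + 0.10749483·0.10728793) = 129.966912
y = r_b·(sin φ − φ·cos φ) = 129.222475·(0.10728793 − 0.10749483·0.99422799) = 0.053441

x=129.966912 y=0.053441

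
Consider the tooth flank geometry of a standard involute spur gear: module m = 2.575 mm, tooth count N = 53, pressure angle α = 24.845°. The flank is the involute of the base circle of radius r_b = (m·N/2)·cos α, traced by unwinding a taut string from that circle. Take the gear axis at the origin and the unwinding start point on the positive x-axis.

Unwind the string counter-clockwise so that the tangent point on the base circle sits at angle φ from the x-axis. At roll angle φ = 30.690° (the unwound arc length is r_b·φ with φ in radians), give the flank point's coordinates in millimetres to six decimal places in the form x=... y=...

x=70.177959 y=3.082012

pitch radius r_p = m·N/2 = 2.575·53/2 = 68.237500
base radius r_b = r_p·cos α = 68.237500·cos 24.845° = 61.921967
roll angle φ = 30.690° = 0.53564155 rad
x = r_b·(cos φ + φ·sin φ) = 61.921967·(0.85994137 + 0.53564155·0.51039284) = 70.177959
y = r_b·(sin φ − φ·cos φ) = 61.921967·(0.51039284 − 0.53564155·0.85994137) = 3.082012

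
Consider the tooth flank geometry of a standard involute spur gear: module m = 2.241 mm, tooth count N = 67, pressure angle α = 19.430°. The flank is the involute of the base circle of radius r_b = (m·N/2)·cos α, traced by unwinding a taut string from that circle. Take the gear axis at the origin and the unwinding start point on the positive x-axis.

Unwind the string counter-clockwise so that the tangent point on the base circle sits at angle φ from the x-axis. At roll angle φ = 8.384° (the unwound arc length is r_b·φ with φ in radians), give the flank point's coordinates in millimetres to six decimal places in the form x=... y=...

pitch radius r_p = m·N/2 = 2.241·67/2 = 75.073500
base radius r_b = r_p·cos α = 75.073500·cos 19.430° = 70.797960
roll angle φ = 8.384° = 0.14632840 rad
x = r_b·(cos φ + φ·sin φ) = 70.797960·(0.98931309 + 0.14632840·0.14580677) = 71.551870
y = r_b·(sin φ − φ·cos φ) = 70.797960·(0.14580677 − 0.14632840·0.98931309) = 0.073783

x=71.551870 y=0.073783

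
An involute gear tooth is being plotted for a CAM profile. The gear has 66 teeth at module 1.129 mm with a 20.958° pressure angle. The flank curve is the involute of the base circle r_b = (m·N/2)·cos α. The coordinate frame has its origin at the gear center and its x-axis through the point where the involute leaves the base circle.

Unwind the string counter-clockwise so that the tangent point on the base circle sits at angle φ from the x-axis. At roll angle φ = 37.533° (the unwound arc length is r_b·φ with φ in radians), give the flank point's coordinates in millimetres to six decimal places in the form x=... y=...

x=41.475272 y=3.122339

pitch radius r_p = m·N/2 = 1.129·66/2 = 37.257000
base radius r_b = r_p·cos α = 37.257000·cos 20.958° = 34.792184
roll angle φ = 37.533° = 0.65507443 rad
x = r_b·(cos φ + φ·sin φ) = 34.792184·(0.79300259 + 0.65507443·0.60921827) = 41.475272
y = r_b·(sin φ − φ·cos φ) = 34.792184·(0.60921827 − 0.65507443·0.79300259) = 3.122339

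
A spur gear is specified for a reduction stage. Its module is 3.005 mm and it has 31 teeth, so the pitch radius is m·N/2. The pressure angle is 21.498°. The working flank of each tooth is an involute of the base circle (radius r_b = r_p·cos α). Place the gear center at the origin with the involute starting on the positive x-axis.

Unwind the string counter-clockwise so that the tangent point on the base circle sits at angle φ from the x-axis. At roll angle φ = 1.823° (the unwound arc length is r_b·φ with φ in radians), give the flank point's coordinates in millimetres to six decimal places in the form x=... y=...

x=43.359051 y=0.000465

pitch radius r_p = m·N/2 = 3.005·31/2 = 46.577500
base radius r_b = r_p·cos α = 46.577500·cos 21.498° = 43.337120
roll angle φ = 1.823° = 0.03181735 rad
x = r_b·(cos φ + φ·sin φ) = 43.337120·(0.99949387 + 0.03181735·0.03181198) = 43.359051
y = r_b·(sin φ − φ·cos φ) = 43.337120·(0.03181198 − 0.03181735·0.99949387) = 0.000465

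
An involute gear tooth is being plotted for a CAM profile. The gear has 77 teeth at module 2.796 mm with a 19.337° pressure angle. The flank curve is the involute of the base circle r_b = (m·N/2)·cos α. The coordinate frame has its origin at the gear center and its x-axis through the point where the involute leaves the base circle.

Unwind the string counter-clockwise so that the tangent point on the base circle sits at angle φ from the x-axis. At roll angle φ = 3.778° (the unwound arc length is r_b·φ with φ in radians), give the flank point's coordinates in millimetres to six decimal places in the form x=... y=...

x=101.793975 y=0.009703

pitch radius r_p = m·N/2 = 2.796·77/2 = 107.646000
base radius r_b = r_p·cos α = 107.646000·cos 19.337° = 101.573400
roll angle φ = 3.778° = 0.06593854 rad
x = r_b·(cos φ + φ·sin φ) = 101.573400·(0.99782684 + 0.06593854·0.06589077) = 101.793975
y = r_b·(sin φ − φ·cos φ) = 101.573400·(0.06589077 − 0.06593854·0.99782684) = 0.009703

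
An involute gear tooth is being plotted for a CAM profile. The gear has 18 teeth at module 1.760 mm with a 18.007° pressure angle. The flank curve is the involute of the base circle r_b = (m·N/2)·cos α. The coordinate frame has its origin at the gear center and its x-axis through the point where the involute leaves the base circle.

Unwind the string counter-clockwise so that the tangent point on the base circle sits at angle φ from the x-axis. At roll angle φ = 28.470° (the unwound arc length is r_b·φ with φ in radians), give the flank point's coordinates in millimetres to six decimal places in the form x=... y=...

x=16.810614 y=0.600975

pitch radius r_p = m·N/2 = 1.760·18/2 = 15.840000
base radius r_b = r_p·cos α = 15.840000·cos 18.007° = 15.064137
roll angle φ = 28.470° = 0.49689524 rad
x = r_b·(cos φ + φ·sin φ) = 15.064137·(0.87906683 + 0.49689524·0.47669855) = 16.810614
y = r_b·(sin φ − φ·cos φ) = 15.064137·(0.47669855 − 0.49689524·0.87906683) = 0.600975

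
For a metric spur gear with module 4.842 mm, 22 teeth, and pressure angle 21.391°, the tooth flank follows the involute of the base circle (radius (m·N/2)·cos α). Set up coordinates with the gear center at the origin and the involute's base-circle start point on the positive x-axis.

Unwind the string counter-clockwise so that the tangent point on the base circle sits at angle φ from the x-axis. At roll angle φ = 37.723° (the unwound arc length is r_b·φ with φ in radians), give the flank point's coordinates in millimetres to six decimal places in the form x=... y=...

pitch radius r_p = m·N/2 = 4.842·22/2 = 53.262000
base radius r_b = r_p·cos α = 53.262000·cos 21.391° = 49.592947
roll angle φ = 37.723° = 0.65839055 rad
x = r_b·(cos φ + φ·sin φ) = 49.592947·(0.79097799 + 0.65839055·0.61184461) = 59.204591
y = r_b·(sin φ − φ·cos φ) = 49.592947·(0.61184461 − 0.65839055·0.79097799) = 4.516537

x=59.204591 y=4.516537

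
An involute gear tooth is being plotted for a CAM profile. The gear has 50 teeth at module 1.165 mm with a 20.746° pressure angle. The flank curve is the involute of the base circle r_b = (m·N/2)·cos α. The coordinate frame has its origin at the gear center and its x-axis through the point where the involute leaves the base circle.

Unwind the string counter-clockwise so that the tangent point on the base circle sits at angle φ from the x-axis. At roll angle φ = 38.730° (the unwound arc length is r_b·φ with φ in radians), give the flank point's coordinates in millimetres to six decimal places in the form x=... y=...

x=32.766145 y=2.678118

pitch radius r_p = m·N/2 = 1.165·50/2 = 29.125000
base radius r_b = r_p·cos α = 29.125000·cos 20.746° = 27.236533
roll angle φ = 38.730° = 0.67596602 rad
x = r_b·(cos φ + φ·sin φ) = 27.236533·(0.78010292 + 0.67596602·0.62565120) = 32.766145
y = r_b·(sin φ − φ·cos φ) = 27.236533·(0.62565120 − 0.67596602·0.78010292) = 2.678118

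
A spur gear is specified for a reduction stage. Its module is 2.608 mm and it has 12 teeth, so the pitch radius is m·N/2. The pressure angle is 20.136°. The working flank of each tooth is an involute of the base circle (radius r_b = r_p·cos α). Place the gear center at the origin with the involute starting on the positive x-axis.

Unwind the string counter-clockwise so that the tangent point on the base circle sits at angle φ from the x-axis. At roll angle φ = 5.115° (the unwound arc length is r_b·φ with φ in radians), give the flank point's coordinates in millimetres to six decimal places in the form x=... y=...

x=14.749993 y=0.003482

pitch radius r_p = m·N/2 = 2.608·12/2 = 15.648000
base radius r_b = r_p·cos α = 15.648000·cos 20.136° = 14.691565
roll angle φ = 5.115° = 0.08927359 rad
x = r_b·(cos φ + φ·sin φ) = 14.691565·(0.99601776 + 0.08927359·0.08915506) = 14.749993
y = r_b·(sin φ − φ·cos φ) = 14.691565·(0.08915506 − 0.08927359·0.99601776) = 0.003482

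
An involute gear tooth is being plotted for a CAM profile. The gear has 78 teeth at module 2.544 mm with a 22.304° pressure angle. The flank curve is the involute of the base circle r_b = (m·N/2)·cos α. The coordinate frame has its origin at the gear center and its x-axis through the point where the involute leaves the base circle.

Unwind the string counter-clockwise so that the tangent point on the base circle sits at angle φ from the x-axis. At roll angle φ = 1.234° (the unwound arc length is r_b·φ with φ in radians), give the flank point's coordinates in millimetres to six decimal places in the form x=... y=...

pitch radius r_p = m·N/2 = 2.544·78/2 = 99.216000
base radius r_b = r_p·cos α = 99.216000·cos 22.304° = 91.792979
roll angle φ = 1.234° = 0.02153736 rad
x = r_b·(cos φ + φ·sin φ) = 91.792979·(0.99976808 + 0.02153736·0.02153570) = 91.814266
y = r_b·(sin φ − φ·cos φ) = 91.792979·(0.02153570 − 0.02153736·0.99976808) = 0.000306

x=91.814266 y=0.000306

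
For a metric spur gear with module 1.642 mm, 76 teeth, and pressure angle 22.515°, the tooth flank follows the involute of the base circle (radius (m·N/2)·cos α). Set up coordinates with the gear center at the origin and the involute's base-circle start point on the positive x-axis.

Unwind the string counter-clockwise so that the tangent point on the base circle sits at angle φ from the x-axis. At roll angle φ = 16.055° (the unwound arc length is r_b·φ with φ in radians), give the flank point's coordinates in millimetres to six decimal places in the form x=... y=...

x=59.858833 y=0.419424

pitch radius r_p = m·N/2 = 1.642·76/2 = 62.396000
base radius r_b = r_p·cos α = 62.396000·cos 22.515° = 57.640134
roll angle φ = 16.055° = 0.28021261 rad
x = r_b·(cos φ + φ·sin φ) = 57.640134·(0.96099666 + 0.28021261·0.27655997) = 59.858833
y = r_b·(sin φ − φ·cos φ) = 57.640134·(0.27655997 − 0.28021261·0.96099666) = 0.419424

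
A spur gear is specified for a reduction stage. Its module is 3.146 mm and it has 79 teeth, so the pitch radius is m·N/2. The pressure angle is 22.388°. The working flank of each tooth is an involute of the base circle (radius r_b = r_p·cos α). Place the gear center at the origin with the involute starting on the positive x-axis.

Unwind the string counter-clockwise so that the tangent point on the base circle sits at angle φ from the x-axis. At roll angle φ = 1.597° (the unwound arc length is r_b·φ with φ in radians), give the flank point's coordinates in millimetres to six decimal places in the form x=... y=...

x=114.945102 y=0.000829

pitch radius r_p = m·N/2 = 3.146·79/2 = 124.267000
base radius r_b = r_p·cos α = 124.267000·cos 22.388° = 114.900477
roll angle φ = 1.597° = 0.02787291 rad
x = r_b·(cos φ + φ·sin φ) = 114.900477·(0.99961158 + 0.02787291·0.02786930) = 114.945102
y = r_b·(sin φ − φ·cos φ) = 114.900477·(0.02786930 − 0.02787291·0.99961158) = 0.000829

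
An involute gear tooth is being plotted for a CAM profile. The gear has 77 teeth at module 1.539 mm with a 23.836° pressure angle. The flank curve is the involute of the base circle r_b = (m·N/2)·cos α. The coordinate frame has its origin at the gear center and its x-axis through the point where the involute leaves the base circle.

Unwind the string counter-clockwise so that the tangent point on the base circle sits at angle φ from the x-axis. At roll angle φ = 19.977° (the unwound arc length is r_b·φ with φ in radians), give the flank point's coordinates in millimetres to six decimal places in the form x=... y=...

pitch radius r_p = m·N/2 = 1.539·77/2 = 59.251500
base radius r_b = r_p·cos α = 59.251500·cos 23.836° = 54.197699
roll angle φ = 19.977° = 0.34866442 rad
x = r_b·(cos φ + φ·sin φ) = 54.197699·(0.93982984 + 0.34866442·0.34164290) = 57.392575
y = r_b·(sin φ − φ·cos φ) = 54.197699·(0.34164290 − 0.34866442·0.93982984) = 0.756473

x=57.392575 y=0.756473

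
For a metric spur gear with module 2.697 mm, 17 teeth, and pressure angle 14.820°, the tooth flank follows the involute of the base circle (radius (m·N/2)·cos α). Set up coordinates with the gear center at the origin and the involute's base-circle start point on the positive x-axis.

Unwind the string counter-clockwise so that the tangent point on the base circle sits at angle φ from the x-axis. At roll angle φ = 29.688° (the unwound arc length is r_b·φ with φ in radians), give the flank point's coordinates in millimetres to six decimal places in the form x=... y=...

x=24.940214 y=1.000358

pitch radius r_p = m·N/2 = 2.697·17/2 = 22.924500
base radius r_b = r_p·cos α = 22.924500·cos 14.820° = 22.161897
roll angle φ = 29.688° = 0.51815335 rad
x = r_b·(cos φ + φ·sin φ) = 22.161897·(0.86873526 + 0.51815335·0.49527673) = 24.940214
y = r_b·(sin φ − φ·cos φ) = 22.161897·(0.49527673 − 0.51815335·0.86873526) = 1.000358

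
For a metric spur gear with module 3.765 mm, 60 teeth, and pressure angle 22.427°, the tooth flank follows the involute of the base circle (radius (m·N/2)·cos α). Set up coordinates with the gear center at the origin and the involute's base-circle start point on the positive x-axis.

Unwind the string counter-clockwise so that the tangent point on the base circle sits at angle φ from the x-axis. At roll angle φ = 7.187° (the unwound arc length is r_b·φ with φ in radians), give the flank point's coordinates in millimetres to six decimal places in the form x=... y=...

x=105.225344 y=0.068581

pitch radius r_p = m·N/2 = 3.765·60/2 = 112.950000
base radius r_b = r_p·cos α = 112.950000·cos 22.427° = 104.407180
roll angle φ = 7.187° = 0.12543681 rad
x = r_b·(cos φ + φ·sin φ) = 104.407180·(0.99214311 + 0.12543681·0.12510813) = 105.225344
y = r_b·(sin φ − φ·cos φ) = 104.407180·(0.12510813 − 0.12543681·0.99214311) = 0.068581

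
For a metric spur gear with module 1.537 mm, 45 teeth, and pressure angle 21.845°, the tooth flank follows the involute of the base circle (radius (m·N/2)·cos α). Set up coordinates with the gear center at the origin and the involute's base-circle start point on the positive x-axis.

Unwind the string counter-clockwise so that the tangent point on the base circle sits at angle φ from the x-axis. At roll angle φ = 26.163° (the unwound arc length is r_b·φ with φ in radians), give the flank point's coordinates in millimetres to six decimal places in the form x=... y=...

x=35.273359 y=0.997668

pitch radius r_p = m·N/2 = 1.537·45/2 = 34.582500
base radius r_b = r_p·cos α = 34.582500·cos 21.845° = 32.099264
roll angle φ = 26.163° = 0.45663049 rad
x = r_b·(cos φ + φ·sin φ) = 32.099264·(0.89754329 + 0.45663049·0.44092634) = 35.273359
y = r_b·(sin φ − φ·cos φ) = 32.099264·(0.44092634 − 0.45663049·0.89754329) = 0.997668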